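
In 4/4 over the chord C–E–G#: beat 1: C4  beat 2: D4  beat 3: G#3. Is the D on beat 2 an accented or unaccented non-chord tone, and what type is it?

The harmony at that moment is C augmented triad (C, E, G#); D4 is not a chord tone.
It is approached by step up from C4 and left by leap down to G#3.
Step in, leap out — an escape tone.
It falls on a weak beat, so it is unaccented.

Unaccented escape tone.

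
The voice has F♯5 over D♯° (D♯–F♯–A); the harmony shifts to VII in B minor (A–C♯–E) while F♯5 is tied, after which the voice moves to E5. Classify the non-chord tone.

F♯5 is a suspension.

The harmony at that moment is A major triad (A, C♯, E); F♯5 is not a chord tone.
It is held over (the same pitch as the preceding F♯5) and left by step down to E5.
Held over from the previous chord and resolving down by step — a suspension.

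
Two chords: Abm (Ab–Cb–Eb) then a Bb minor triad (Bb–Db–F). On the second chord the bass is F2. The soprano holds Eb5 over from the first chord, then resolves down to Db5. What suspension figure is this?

7–6 suspension.

At the second chord the bass is F2. The suspended Eb5 lies a seventh above the bass; after resolving down by step to Db5, the interval above the bass becomes a sixth.
Suspension figures are named by those two intervals: 7–6.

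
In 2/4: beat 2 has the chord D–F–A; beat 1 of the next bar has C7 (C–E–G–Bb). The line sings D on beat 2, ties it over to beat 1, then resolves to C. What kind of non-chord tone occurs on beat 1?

Suspension.

The harmony at that moment is C dominant seventh chord (C, E, G, Bb); D is not a chord tone.
It is held over (the same pitch as the preceding D) and left by step down to C.
Held over from the previous chord and resolving down by step — a suspension.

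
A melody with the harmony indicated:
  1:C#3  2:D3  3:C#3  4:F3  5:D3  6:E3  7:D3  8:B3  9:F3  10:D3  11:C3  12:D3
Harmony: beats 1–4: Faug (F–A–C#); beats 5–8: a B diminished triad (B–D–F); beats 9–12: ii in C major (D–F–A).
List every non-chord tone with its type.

D3 (beat 2) — neighbor tone; E3 (beat 6) — neighbor tone; C3 (beat 11) — neighbor tone.

The harmony at that moment is F augmented triad (F, A, C#); D3 is not a chord tone.
It is approached by step up from C#3 and left by step down to C#3.
Step away and step back to the same note — a neighbor tone (upper neighbor).
The harmony at that moment is B diminished triad (B, D, F); E3 is not a chord tone.
It is approached by step up from D3 and left by step down to D3.
Step away and step back to the same note — a neighbor tone (upper neighbor).
The harmony at that moment is D minor triad (D, F, A); C3 is not a chord tone.
It is approached by step down from D3 and left by step up to D3.
Step away and step back to the same note — a neighbor tone (lower neighbor).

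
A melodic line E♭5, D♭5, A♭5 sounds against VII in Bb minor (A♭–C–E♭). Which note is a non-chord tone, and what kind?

The harmony at that moment is A♭ major triad (A♭, C, E♭); D♭5 is not a chord tone.
It is approached by step down from E♭5 and left by leap up to A♭5.
Step in, leap out — an escape tone.

D♭5 is an escape tone.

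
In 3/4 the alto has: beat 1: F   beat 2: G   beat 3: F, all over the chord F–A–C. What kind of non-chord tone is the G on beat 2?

Upper neighbor tone.

The harmony at that moment is F major triad (F, A, C); G is not a chord tone.
It is approached by step up from F and left by step down to F.
Step away and step back to the same note — a neighbor tone (upper neighbor).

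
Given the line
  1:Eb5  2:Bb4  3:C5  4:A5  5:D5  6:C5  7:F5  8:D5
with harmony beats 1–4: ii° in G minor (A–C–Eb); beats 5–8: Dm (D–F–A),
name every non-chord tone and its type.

Bb4 (beat 2) — appoggiatura; C5 (beat 6) — escape tone.

The harmony at that moment is A diminished triad (A, C, Eb); Bb4 is not a chord tone.
It is approached by leap down from Eb5 and left by step up to C5.
Leap in, step out — an appoggiatura.
The harmony at that moment is D minor triad (D, F, A); C5 is not a chord tone.
It is approached by step down from D5 and left by leap up to F5.
Step in, leap out — an escape tone.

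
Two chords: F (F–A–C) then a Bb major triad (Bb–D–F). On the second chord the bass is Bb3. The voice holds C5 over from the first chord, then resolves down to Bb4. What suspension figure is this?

9–8 suspension.

At the second chord the bass is Bb3. The suspended C5 lies a ninth above the bass; after resolving down by step to Bb4, the interval above the bass becomes an octave.
Suspension figures are named by those two intervals: 9–8.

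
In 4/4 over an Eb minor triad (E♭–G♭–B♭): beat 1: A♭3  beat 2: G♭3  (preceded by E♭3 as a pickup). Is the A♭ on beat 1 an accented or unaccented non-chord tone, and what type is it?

The harmony at that moment is E♭ minor triad (E♭, G♭, B♭); A♭3 is not a chord tone.
It is approached by leap up from E♭3 and left by step down to G♭3.
Leap in, step out — an appoggiatura.
It falls on the downbeat, so it is accented.

Accented appoggiatura.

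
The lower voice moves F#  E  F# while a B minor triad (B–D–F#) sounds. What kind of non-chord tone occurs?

E is a neighbor tone.

The harmony at that moment is B minor triad (B, D, F#); E is not a chord tone.
It is approached by step down from F# and left by step up to F#.
Step away and step back to the same note — a neighbor tone (lower neighbor).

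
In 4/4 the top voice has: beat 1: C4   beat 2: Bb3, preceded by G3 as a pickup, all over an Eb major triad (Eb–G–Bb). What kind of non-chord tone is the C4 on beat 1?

The harmony at that moment is Eb major triad (Eb, G, Bb); C4 is not a chord tone.
It is approached by leap up from G3 and left by step down to Bb3.
Leap in, step out, metrically accented — an appoggiatura.

Appoggiatura.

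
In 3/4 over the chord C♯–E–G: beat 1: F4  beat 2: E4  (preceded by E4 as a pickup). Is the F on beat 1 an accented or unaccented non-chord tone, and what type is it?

Accented neighbor tone.

The harmony at that moment is C♯ diminished triad (C♯, E, G); F4 is not a chord tone.
It is approached by step up from E4 and left by step down to E4.
Step away and step back to the same note — a neighbor tone (upper neighbor).
It falls on the downbeat, so it is accented.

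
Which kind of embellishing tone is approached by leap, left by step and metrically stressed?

Approach: by leap. Departure: by step. Metric position: strong.
Leap in, step out, in a metrically strong position — an appoggiatura. (It is the mirror image of the escape tone, which steps in and leaps out from a weak position.)

Appoggiatura.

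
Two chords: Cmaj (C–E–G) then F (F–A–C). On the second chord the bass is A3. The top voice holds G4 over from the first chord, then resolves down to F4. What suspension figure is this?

7–6 suspension.

At the second chord the bass is A3. The suspended G4 lies a seventh above the bass; after resolving down by step to F4, the interval above the bass becomes a sixth.
Suspension figures are named by those two intervals: 7–6.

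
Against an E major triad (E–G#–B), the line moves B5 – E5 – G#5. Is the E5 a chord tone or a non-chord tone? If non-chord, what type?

Chord tone (the root of E major triad).

E major triad contains E, G#, B; E is the root, so it is a chord tone.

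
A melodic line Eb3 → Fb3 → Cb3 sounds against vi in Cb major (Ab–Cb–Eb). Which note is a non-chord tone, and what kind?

Fb3 is an escape tone.

The harmony at that moment is Ab minor triad (Ab, Cb, Eb); Fb3 is not a chord tone.
It is approached by step up from Eb3 and left by leap down to Cb3.
Step in, leap out — an escape tone.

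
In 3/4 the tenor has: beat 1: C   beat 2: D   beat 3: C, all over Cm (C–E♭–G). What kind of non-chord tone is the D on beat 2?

Upper neighbor tone.

The harmony at that moment is C minor triad (C, E♭, G); D is not a chord tone.
It is approached by step up from C and left by step down to C.
Step away and step back to the same note — a neighbor tone (upper neighbor).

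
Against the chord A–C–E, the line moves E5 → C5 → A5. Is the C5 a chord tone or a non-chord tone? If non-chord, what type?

A minor triad contains A, C, E; C is the third, so it is a chord tone.

Chord tone (the third of A minor triad).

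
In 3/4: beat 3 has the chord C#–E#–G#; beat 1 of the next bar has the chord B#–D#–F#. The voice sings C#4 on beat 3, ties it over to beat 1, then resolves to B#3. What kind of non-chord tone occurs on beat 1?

Suspension.

The harmony at that moment is B# diminished triad (B#, D#, F#); C#4 is not a chord tone.
It is held over (the same pitch as the preceding C#4) and left by step down to B#3.
Held over from the previous chord and resolving down by step — a suspension.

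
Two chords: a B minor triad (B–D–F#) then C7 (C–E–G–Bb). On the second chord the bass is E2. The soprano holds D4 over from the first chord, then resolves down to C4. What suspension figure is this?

7–6 suspension.

At the second chord the bass is E2. The suspended D4 lies a seventh above the bass; after resolving down by step to C4, the interval above the bass becomes a sixth.
Suspension figures are named by those two intervals: 7–6.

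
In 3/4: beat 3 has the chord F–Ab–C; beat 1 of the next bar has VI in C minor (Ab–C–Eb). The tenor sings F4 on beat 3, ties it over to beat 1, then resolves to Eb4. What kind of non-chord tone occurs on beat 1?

Suspension.

The harmony at that moment is Ab major triad (Ab, C, Eb); F4 is not a chord tone.
It is held over (the same pitch as the preceding F4) and left by step down to Eb4.
Held over from the previous chord and resolving down by step — a suspension.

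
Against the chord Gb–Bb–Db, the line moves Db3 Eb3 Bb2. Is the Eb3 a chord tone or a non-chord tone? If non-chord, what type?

The harmony at that moment is Gb major triad (Gb, Bb, Db); Eb3 is not a chord tone.
It is approached by step up from Db3 and left by leap down to Bb2.
Step in, leap out — an escape tone.

Non-chord tone — an escape tone.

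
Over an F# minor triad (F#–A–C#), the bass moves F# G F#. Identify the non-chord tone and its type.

The harmony at that moment is F# minor triad (F#, A, C#); G is not a chord tone.
It is approached by step up from F# and left by step down to F#.
Step away and step back to the same note — a neighbor tone (upper neighbor).

G is a neighbor tone.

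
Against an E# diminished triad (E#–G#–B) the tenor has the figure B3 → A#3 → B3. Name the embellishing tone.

A#3 is a neighbor tone.

The harmony at that moment is E# diminished triad (E#, G#, B); A#3 is not a chord tone.
It is approached by step down from B3 and left by step up to B3.
Step away and step back to the same note — a neighbor tone (lower neighbor).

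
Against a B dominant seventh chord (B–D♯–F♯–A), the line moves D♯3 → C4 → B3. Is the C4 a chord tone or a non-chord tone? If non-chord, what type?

Non-chord tone — an appoggiatura.

The harmony at that moment is B dominant seventh chord (B, D♯, F♯, A); C4 is not a chord tone.
It is approached by leap up from D♯3 and left by step down to B3.
Leap in, step out — an appoggiatura.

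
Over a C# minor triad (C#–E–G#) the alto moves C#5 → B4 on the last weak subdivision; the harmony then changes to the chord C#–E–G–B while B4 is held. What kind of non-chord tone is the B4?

The harmony at that moment is C# minor triad (C#, E, G#); B4 is not a chord tone.
It is approached by step down from C#5 and then sustained as the same pitch into the next harmony.
Arriving early and becoming a chord tone when the harmony changes — an anticipation.

B4 is an anticipation.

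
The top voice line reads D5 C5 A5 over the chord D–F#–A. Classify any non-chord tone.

The harmony at that moment is D major triad (D, F#, A); C5 is not a chord tone.
It is approached by step down from D5 and left by leap up to A5.
Step in, leap out — an escape tone.

C5 is an escape tone.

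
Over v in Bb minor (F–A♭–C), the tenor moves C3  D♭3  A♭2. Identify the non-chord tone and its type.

The harmony at that moment is F minor triad (F, A♭, C); D♭3 is not a chord tone.
It is approached by step up from C3 and left by leap down to A♭2.
Step in, leap out — an escape tone.

D♭3 is an escape tone.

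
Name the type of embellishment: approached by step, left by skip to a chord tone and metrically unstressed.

Escape tone.

Approach: by step. Departure: by leap. Metric position: weak.
Step in, leap out, from a weak position — an escape tone (échappée). (It is the mirror image of the appoggiatura, which leaps in and steps out on a strong beat.)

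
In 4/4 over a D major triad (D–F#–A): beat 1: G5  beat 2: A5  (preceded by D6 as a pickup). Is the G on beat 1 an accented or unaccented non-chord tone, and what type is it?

The harmony at that moment is D major triad (D, F#, A); G5 is not a chord tone.
It is approached by leap down from D6 and left by step up to A5.
Leap in, step out — an appoggiatura.
It falls on the downbeat, so it is accented.

Accented appoggiatura.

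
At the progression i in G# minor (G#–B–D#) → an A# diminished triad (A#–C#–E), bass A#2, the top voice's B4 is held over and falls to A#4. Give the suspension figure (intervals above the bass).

9–8 suspension.

At the second chord the bass is A#2. The suspended B4 lies a ninth above the bass; after resolving down by step to A#4, the interval above the bass becomes an octave.
Suspension figures are named by those two intervals: 9–8.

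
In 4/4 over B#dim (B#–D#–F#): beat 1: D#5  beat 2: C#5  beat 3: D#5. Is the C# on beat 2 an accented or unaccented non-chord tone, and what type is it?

The harmony at that moment is B# diminished triad (B#, D#, F#); C#5 is not a chord tone.
It is approached by step down from D#5 and left by step up to D#5.
Step away and step back to the same note — a neighbor tone (lower neighbor).
It falls on a weak beat, so it is unaccented.

Unaccented neighbor tone.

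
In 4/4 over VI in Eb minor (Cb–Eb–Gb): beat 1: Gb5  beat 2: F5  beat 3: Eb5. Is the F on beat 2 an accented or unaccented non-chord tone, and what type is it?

Unaccented passing tone.

The harmony at that moment is Cb major triad (Cb, Eb, Gb); F5 is not a chord tone.
It is approached by step down from Gb5 and left by step down to Eb5.
Step in, step out in the same direction — a passing tone.
It falls on a weak beat, so it is unaccented.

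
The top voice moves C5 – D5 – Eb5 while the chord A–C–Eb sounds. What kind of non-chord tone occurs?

D5 is a passing tone.

The harmony at that moment is A diminished triad (A, C, Eb); D5 is not a chord tone.
It is approached by step up from C5 and left by step up to Eb5.
Step in, step out in the same direction — a passing tone.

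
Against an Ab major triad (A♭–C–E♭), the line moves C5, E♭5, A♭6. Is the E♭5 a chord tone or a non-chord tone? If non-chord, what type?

Chord tone (the fifth of Ab major triad).

Ab major triad contains A♭, C, E♭; E♭ is the fifth, so it is a chord tone.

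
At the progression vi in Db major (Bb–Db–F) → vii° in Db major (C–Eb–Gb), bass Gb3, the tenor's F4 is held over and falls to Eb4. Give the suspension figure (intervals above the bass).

7–6 suspension.

At the second chord the bass is Gb3. The suspended F4 lies a seventh above the bass; after resolving down by step to Eb4, the interval above the bass becomes a sixth.
Suspension figures are named by those two intervals: 7–6.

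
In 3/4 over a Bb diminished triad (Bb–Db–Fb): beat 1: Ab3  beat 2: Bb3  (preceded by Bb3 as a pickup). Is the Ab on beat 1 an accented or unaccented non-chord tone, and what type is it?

Accented neighbor tone.

The harmony at that moment is Bb diminished triad (Bb, Db, Fb); Ab3 is not a chord tone.
It is approached by step down from Bb3 and left by step up to Bb3.
Step away and step back to the same note — a neighbor tone (lower neighbor).
It falls on the downbeat, so it is accented.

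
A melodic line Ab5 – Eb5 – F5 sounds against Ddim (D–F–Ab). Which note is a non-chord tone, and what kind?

The harmony at that moment is D diminished triad (D, F, Ab); Eb5 is not a chord tone.
It is approached by leap down from Ab5 and left by step up to F5.
Leap in, step out — an appoggiatura.

Eb5 is an appoggiatura.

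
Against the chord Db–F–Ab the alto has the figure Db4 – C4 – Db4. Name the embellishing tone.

C4 is a neighbor tone.

The harmony at that moment is Db major triad (Db, F, Ab); C4 is not a chord tone.
It is approached by step down from Db4 and left by step up to Db4.
Step away and step back to the same note — a neighbor tone (lower neighbor).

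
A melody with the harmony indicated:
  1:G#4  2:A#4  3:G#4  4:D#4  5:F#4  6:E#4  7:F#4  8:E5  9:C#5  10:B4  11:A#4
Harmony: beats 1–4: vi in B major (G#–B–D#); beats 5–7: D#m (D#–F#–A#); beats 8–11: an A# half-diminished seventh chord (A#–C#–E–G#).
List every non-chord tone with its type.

A#4 (beat 2) — neighbor tone; E#4 (beat 6) — neighbor tone; B4 (beat 10) — passing tone.

The harmony at that moment is G# minor triad (G#, B, D#); A#4 is not a chord tone.
It is approached by step up from G#4 and left by step down to G#4.
Step away and step back to the same note — a neighbor tone (upper neighbor).
The harmony at that moment is D# minor triad (D#, F#, A#); E#4 is not a chord tone.
It is approached by step down from F#4 and left by step up to F#4.
Step away and step back to the same note — a neighbor tone (lower neighbor).
The harmony at that moment is A# half-diminished seventh chord (A#, C#, E, G#); B4 is not a chord tone.
It is approached by step down from C#5 and left by step down to A#4.
Step in, step out in the same direction — a passing tone.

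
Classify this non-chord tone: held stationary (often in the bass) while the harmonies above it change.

Pedal tone.

Approach: none. Departure: none — a single pitch is sustained while the chords change around it, passing through harmonies that do not contain it.
No melodic motion at all; the dissonance is created entirely by the moving harmonies against the stationary note — a pedal tone (pedal point).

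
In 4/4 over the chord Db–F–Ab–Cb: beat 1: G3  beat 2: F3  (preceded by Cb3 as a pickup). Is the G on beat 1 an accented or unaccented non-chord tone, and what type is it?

Accented appoggiatura.

The harmony at that moment is Db dominant seventh chord (Db, F, Ab, Cb); G3 is not a chord tone.
It is approached by leap up from Cb3 and left by step down to F3.
Leap in, step out — an appoggiatura.
It falls on the downbeat, so it is accented.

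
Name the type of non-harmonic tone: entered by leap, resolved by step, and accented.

Appoggiatura.

Approach: by leap. Departure: by step. Metric position: strong.
Leap in, step out, in a metrically strong position — an appoggiatura. (It is the mirror image of the escape tone, which steps in and leaps out from a weak position.)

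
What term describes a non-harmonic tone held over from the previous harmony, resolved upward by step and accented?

Approach: by preparation — the pitch is first a chord tone, then held (tied or repeated) while the harmony changes under it. Departure: up by step. Metric position: strong.
A prepared dissonance that resolves upward by step — a retardation. (The same figure resolving downward would be a suspension.)

Retardation.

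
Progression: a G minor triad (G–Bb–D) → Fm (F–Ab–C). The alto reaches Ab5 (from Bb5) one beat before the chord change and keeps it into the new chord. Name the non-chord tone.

The harmony at that moment is G minor triad (G, Bb, D); Ab5 is not a chord tone.
It is approached by step down from Bb5 and then sustained as the same pitch into the next harmony.
Arriving early and becoming a chord tone when the harmony changes — an anticipation.

Ab5 is an anticipation.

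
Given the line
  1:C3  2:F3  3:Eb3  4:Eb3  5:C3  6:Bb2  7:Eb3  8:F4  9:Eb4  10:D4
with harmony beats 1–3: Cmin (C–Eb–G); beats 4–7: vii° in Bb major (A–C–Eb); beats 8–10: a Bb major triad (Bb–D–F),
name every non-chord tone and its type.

F3 (beat 2) — appoggiatura; Bb2 (beat 6) — escape tone; Eb4 (beat 9) — passing tone.

The harmony at that moment is C minor triad (C, Eb, G); F3 is not a chord tone.
It is approached by leap up from C3 and left by step down to Eb3.
Leap in, step out — an appoggiatura.
The harmony at that moment is A diminished triad (A, C, Eb); Bb2 is not a chord tone.
It is approached by step down from C3 and left by leap up to Eb3.
Step in, leap out — an escape tone.
The harmony at that moment is Bb major triad (Bb, D, F); Eb4 is not a chord tone.
It is approached by step down from F4 and left by step down to D4.
Step in, step out in the same direction — a passing tone.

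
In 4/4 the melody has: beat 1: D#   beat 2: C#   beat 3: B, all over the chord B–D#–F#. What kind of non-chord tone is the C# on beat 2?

Passing tone.

The harmony at that moment is B major triad (B, D#, F#); C# is not a chord tone.
It is approached by step down from D# and left by step down to B.
Step in, step out in the same direction — a passing tone.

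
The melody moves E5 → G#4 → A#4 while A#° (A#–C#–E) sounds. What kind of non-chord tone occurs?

G#4 is an appoggiatura.

The harmony at that moment is A# diminished triad (A#, C#, E); G#4 is not a chord tone.
It is approached by leap down from E5 and left by step up to A#4.
Leap in, step out — an appoggiatura.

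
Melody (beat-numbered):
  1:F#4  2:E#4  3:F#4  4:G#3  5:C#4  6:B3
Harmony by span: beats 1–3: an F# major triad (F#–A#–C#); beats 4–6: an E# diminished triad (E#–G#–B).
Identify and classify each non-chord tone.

E#4 (beat 2) — neighbor tone; C#4 (beat 5) — appoggiatura.

The harmony at that moment is F# major triad (F#, A#, C#); E#4 is not a chord tone.
It is approached by step down from F#4 and left by step up to F#4.
Step away and step back to the same note — a neighbor tone (lower neighbor).
The harmony at that moment is E# diminished triad (E#, G#, B); C#4 is not a chord tone.
It is approached by leap up from G#3 and left by step down to B3.
Leap in, step out — an appoggiatura.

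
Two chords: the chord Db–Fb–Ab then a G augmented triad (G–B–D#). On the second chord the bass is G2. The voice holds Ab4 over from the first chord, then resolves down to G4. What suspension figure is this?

9–8 suspension.

At the second chord the bass is G2. The suspended Ab4 lies a ninth above the bass; after resolving down by step to G4, the interval above the bass becomes an octave.
Suspension figures are named by those two intervals: 9–8.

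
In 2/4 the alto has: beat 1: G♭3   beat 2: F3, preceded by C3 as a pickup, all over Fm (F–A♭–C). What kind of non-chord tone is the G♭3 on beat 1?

The harmony at that moment is F minor triad (F, A♭, C); G♭3 is not a chord tone.
It is approached by leap up from C3 and left by step down to F3.
Leap in, step out, metrically accented — an appoggiatura.

Appoggiatura.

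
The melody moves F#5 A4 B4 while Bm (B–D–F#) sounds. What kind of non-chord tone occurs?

The harmony at that moment is B minor triad (B, D, F#); A4 is not a chord tone.
It is approached by leap down from F#5 and left by step up to B4.
Leap in, step out — an appoggiatura.

A4 is an appoggiatura.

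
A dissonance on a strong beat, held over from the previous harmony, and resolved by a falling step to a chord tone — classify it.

Suspension.

Approach: by preparation — the pitch is first a chord tone, then held (tied or repeated) while the harmony changes under it. Departure: down by step. Metric position: strong.
A prepared dissonance that resolves downward by step — a suspension. (The same figure resolving upward would be a retardation.)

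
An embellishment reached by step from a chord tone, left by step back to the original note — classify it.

Approach: by step. Departure: by step in the opposite direction, back to the starting pitch.
Stepwise on both sides but reversing to return to the same chord tone — a neighbor tone. (Had it continued onward in the same direction it would be a passing tone instead.)

Neighbor tone.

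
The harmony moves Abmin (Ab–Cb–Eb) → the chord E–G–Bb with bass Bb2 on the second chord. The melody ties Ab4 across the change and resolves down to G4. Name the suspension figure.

7–6 suspension.

At the second chord the bass is Bb2. The suspended Ab4 lies a seventh above the bass; after resolving down by step to G4, the interval above the bass becomes a sixth.
Suspension figures are named by those two intervals: 7–6.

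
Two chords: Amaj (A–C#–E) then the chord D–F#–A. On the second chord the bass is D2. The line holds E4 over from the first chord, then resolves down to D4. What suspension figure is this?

At the second chord the bass is D2. The suspended E4 lies a ninth above the bass; after resolving down by step to D4, the interval above the bass becomes an octave.
Suspension figures are named by those two intervals: 9–8.

9–8 suspension.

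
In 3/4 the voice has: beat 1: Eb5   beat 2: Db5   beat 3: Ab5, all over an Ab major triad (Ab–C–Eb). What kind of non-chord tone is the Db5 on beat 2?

Escape tone.

The harmony at that moment is Ab major triad (Ab, C, Eb); Db5 is not a chord tone.
It is approached by step down from Eb5 and left by leap up to Ab5.
Step in, leap out, on a weak beat — an escape tone.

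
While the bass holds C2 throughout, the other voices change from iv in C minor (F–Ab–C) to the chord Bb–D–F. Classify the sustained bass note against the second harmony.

Pedal tone (pedal point).

The harmony at that moment is Bb major triad (Bb, D, F); C2 is not a chord tone.
It is held over (the same pitch as the preceding C2) and then sustained as the same pitch into the next harmony.
Sustained through a change of harmony — a pedal tone.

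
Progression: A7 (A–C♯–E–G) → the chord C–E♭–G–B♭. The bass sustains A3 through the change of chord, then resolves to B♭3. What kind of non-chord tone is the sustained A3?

The harmony at that moment is C minor seventh chord (C, E♭, G, B♭); A3 is not a chord tone.
It is held over (the same pitch as the preceding A3) and left by step up to B♭3.
Held over from the previous chord and resolving up by step — a retardation.

A3 is a retardation.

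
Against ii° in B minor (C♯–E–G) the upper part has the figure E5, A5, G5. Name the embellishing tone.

A5 is an appoggiatura.

The harmony at that moment is C♯ diminished triad (C♯, E, G); A5 is not a chord tone.
It is approached by leap up from E5 and left by step down to G5.
Leap in, step out — an appoggiatura.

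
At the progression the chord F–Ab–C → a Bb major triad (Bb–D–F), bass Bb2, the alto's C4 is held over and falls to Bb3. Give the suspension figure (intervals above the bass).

9–8 suspension.

At the second chord the bass is Bb2. The suspended C4 lies a ninth above the bass; after resolving down by step to Bb3, the interval above the bass becomes an octave.
Suspension figures are named by those two intervals: 9–8.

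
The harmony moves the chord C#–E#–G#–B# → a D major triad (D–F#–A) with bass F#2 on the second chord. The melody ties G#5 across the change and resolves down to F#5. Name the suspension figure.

9–8 suspension.

At the second chord the bass is F#2. The suspended G#5 lies a ninth above the bass; after resolving down by step to F#5, the interval above the bass becomes an octave.
Suspension figures are named by those two intervals: 9–8.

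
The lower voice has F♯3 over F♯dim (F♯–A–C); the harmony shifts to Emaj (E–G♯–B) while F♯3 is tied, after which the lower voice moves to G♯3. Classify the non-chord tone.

The harmony at that moment is E major triad (E, G♯, B); F♯3 is not a chord tone.
It is held over (the same pitch as the preceding F♯3) and left by step up to G♯3.
Held over from the previous chord and resolving up by step — a retardation.

F♯3 is a retardation.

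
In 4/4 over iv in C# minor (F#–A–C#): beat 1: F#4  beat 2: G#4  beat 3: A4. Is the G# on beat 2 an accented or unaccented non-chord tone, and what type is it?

The harmony at that moment is F# minor triad (F#, A, C#); G#4 is not a chord tone.
It is approached by step up from F#4 and left by step up to A4.
Step in, step out in the same direction — a passing tone.
It falls on a weak beat, so it is unaccented.

Unaccented passing tone.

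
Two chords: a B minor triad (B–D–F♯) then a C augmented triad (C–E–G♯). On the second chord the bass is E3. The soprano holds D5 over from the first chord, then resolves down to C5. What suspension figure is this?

7–6 suspension.

At the second chord the bass is E3. The suspended D5 lies a seventh above the bass; after resolving down by step to C5, the interval above the bass becomes a sixth.
Suspension figures are named by those two intervals: 7–6.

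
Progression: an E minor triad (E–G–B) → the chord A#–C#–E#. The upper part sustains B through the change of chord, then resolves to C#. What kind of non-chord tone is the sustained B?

B is a retardation.

The harmony at that moment is A# minor triad (A#, C#, E#); B is not a chord tone.
It is held over (the same pitch as the preceding B) and left by step up to C#.
Held over from the previous chord and resolving up by step — a retardation.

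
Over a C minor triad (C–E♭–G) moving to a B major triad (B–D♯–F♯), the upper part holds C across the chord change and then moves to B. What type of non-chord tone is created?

The harmony at that moment is B major triad (B, D♯, F♯); C is not a chord tone.
It is held over (the same pitch as the preceding C) and left by step down to B.
Held over from the previous chord and resolving down by step — a suspension.

C is a suspension.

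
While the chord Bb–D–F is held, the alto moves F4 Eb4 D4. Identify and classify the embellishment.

The harmony at that moment is Bb major triad (Bb, D, F); Eb4 is not a chord tone.
It is approached by step down from F4 and left by step down to D4.
Step in, step out in the same direction — a passing tone.

Eb4 is a passing tone.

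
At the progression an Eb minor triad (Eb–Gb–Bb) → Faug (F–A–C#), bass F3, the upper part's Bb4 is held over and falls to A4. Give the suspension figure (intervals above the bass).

At the second chord the bass is F3. The suspended Bb4 lies a fourth above the bass; after resolving down by step to A4, the interval above the bass becomes a third.
Suspension figures are named by those two intervals: 4–3.

4–3 suspension.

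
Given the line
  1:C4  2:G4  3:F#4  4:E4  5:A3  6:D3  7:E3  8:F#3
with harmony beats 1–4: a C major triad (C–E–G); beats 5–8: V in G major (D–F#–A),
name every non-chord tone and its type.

The harmony at that moment is C major triad (C, E, G); F#4 is not a chord tone.
It is approached by step down from G4 and left by step down to E4.
Step in, step out in the same direction — a passing tone.
The harmony at that moment is D major triad (D, F#, A); E3 is not a chord tone.
It is approached by step up from D3 and left by step up to F#3.
Step in, step out in the same direction — a passing tone.

F#4 (beat 3) — passing tone; E3 (beat 7) — passing tone.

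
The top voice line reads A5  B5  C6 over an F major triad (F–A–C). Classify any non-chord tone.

B5 is a passing tone.

The harmony at that moment is F major triad (F, A, C); B5 is not a chord tone.
It is approached by step up from A5 and left by step up to C6.
Step in, step out in the same direction — a passing tone.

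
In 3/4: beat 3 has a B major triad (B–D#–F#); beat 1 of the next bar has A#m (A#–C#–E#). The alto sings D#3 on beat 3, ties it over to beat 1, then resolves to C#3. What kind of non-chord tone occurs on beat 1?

The harmony at that moment is A# minor triad (A#, C#, E#); D#3 is not a chord tone.
It is held over (the same pitch as the preceding D#3) and left by step down to C#3.
Held over from the previous chord and resolving down by step — a suspension.

Suspension.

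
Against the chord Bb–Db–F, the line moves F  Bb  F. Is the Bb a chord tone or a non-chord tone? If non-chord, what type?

Bb minor triad contains Bb, Db, F; Bb is the root, so it is a chord tone.

Chord tone (the root of Bb minor triad).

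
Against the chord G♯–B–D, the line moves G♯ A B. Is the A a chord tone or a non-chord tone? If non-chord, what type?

The harmony at that moment is G♯ diminished triad (G♯, B, D); A is not a chord tone.
It is approached by step up from G♯ and left by step up to B.
Step in, step out in the same direction — a passing tone.

Non-chord tone — a passing tone.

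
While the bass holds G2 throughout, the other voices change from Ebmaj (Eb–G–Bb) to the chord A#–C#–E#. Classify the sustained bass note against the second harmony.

The harmony at that moment is A# minor triad (A#, C#, E#); G2 is not a chord tone.
It is held over (the same pitch as the preceding G2) and then sustained as the same pitch into the next harmony.
Sustained through a change of harmony — a pedal tone.

Pedal tone (pedal point).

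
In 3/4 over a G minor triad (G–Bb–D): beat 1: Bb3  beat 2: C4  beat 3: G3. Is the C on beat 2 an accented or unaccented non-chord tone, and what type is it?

The harmony at that moment is G minor triad (G, Bb, D); C4 is not a chord tone.
It is approached by step up from Bb3 and left by leap down to G3.
Step in, leap out — an escape tone.
It falls on a weak beat, so it is unaccented.

Unaccented escape tone.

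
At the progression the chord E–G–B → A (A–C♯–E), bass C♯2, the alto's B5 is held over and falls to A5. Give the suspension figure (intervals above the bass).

7–6 suspension.

At the second chord the bass is C♯2. The suspended B5 lies a seventh above the bass; after resolving down by step to A5, the interval above the bass becomes a sixth.
Suspension figures are named by those two intervals: 7–6.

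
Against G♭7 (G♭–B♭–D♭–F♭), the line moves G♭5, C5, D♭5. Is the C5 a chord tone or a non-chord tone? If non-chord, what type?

The harmony at that moment is G♭ dominant seventh chord (G♭, B♭, D♭, F♭); C5 is not a chord tone.
It is approached by leap down from G♭5 and left by step up to D♭5.
Leap in, step out — an appoggiatura.

Non-chord tone — an appoggiatura.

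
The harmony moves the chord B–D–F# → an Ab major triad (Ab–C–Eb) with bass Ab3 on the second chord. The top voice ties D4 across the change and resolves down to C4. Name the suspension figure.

4–3 suspension.

At the second chord the bass is Ab3. The suspended D4 lies a fourth above the bass; after resolving down by step to C4, the interval above the bass becomes a third.
Suspension figures are named by those two intervals: 4–3.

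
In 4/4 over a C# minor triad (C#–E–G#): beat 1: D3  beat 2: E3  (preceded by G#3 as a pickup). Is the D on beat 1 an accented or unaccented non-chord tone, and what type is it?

The harmony at that moment is C# minor triad (C#, E, G#); D3 is not a chord tone.
It is approached by leap down from G#3 and left by step up to E3.
Leap in, step out — an appoggiatura.
It falls on the downbeat, so it is accented.

Accented appoggiatura.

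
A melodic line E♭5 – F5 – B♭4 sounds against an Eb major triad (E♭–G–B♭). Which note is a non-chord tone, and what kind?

F5 is an escape tone.

The harmony at that moment is E♭ major triad (E♭, G, B♭); F5 is not a chord tone.
It is approached by step up from E♭5 and left by leap down to B♭4.
Step in, leap out — an escape tone.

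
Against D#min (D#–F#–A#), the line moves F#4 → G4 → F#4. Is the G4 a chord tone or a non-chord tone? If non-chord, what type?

The harmony at that moment is D# minor triad (D#, F#, A#); G4 is not a chord tone.
It is approached by step up from F#4 and left by step down to F#4.
Step away and step back to the same note — a neighbor tone (upper neighbor).

Non-chord tone — a neighbor tone.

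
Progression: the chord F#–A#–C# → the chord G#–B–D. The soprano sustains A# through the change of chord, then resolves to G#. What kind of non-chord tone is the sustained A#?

The harmony at that moment is G# diminished triad (G#, B, D); A# is not a chord tone.
It is held over (the same pitch as the preceding A#) and left by step down to G#.
Held over from the previous chord and resolving down by step — a suspension.

A# is a suspension.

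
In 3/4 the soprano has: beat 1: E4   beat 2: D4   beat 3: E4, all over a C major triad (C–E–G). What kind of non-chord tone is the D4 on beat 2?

The harmony at that moment is C major triad (C, E, G); D4 is not a chord tone.
It is approached by step down from E4 and left by step up to E4.
Step away and step back to the same note — a neighbor tone (lower neighbor).

Lower neighbor tone.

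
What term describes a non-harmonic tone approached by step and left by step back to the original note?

Neighbor tone.

Approach: by step. Departure: by step in the opposite direction, back to the starting pitch.
Stepwise on both sides but reversing to return to the same chord tone — a neighbor tone. (Had it continued onward in the same direction it would be a passing tone instead.)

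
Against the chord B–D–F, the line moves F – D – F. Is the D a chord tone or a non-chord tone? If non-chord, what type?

B diminished triad contains B, D, F; D is the third, so it is a chord tone.

Chord tone (the third of B diminished triad).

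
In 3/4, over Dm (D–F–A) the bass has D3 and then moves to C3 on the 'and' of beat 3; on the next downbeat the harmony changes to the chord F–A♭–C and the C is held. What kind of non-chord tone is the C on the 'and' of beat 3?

Anticipation.

The harmony at that moment is D minor triad (D, F, A); C3 is not a chord tone.
It is approached by step down from D3 and then sustained as the same pitch into the next harmony.
Arriving early and becoming a chord tone when the harmony changes — an anticipation.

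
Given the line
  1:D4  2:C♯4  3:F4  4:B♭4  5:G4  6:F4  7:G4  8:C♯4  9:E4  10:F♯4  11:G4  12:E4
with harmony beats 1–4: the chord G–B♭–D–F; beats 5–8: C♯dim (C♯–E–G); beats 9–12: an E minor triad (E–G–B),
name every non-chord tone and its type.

C♯4 (beat 2) — escape tone; F4 (beat 6) — neighbor tone; F♯4 (beat 10) — passing tone.

The harmony at that moment is G minor seventh chord (G, B♭, D, F); C♯4 is not a chord tone.
It is approached by step down from D4 and left by leap up to F4.
Step in, leap out — an escape tone.
The harmony at that moment is C♯ diminished triad (C♯, E, G); F4 is not a chord tone.
It is approached by step down from G4 and left by step up to G4.
Step away and step back to the same note — a neighbor tone (lower neighbor).
The harmony at that moment is E minor triad (E, G, B); F♯4 is not a chord tone.
It is approached by step up from E4 and left by step up to G4.
Step in, step out in the same direction — a passing tone.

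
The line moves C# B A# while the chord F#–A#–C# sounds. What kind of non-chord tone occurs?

B is a passing tone.

The harmony at that moment is F# major triad (F#, A#, C#); B is not a chord tone.
It is approached by step down from C# and left by step down to A#.
Step in, step out in the same direction — a passing tone.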